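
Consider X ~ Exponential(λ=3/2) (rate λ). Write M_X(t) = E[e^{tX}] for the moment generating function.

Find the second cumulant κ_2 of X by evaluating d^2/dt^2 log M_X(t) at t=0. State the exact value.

κ_2 = d^2K/dt^2 |_{t=0} = 4/9

M_X(t) = 3/(2*(3/2 - t))
K_X(t) = log M_X(t) = -log(3/2 - t) - log(2) + log(3)
dK/dt = -2/(2*t - 3)
d^2K/dt^2 = 4/(4*t^2 - 12*t + 9)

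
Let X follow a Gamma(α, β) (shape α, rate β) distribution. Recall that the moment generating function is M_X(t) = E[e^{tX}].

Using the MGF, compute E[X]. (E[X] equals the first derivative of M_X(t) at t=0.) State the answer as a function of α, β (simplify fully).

E[X] = D[M](0) = α/β

M_X(t) = (β/(β - t))^α
D[M](t) = -α*β^α*(1/(β - t))^α/(-β + t)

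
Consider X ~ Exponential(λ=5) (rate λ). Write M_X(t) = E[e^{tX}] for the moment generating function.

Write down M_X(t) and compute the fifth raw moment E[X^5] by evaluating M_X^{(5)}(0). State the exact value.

E[X^5] = d^5M/dt^5 |_{t=0} = 24/625

M_X(t) = 5/(5 - t)
dM/dt = 5/(t^2 - 10*t + 25)
d^2M/dt^2 = -10/(t^3 - 15*t^2 + 75*t - 125)
d^3M/dt^3 = 30/(t^4 - 20*t^3 + 150*t^2 - 500*t + 625)
d^4M/dt^4 = -120/(t^5 - 25*t^4 + 250*t^3 - 1250*t^2 + 3125*t - 3125)
d^5M/dt^5 = 600/(t^6 - 30*t^5 + 375*t^4 - 2500*t^3 + 9375*t^2 - 18750*t + 15625)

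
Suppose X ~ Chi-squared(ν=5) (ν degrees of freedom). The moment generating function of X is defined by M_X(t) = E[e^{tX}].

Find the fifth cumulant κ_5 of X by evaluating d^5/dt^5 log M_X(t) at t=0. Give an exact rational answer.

M_X(t) = (1 - 2*t)^(-5/2)
K_X(t) = log M_X(t) = -5*log(1 - 2*t)/2
K′(t) = -5/(2*t - 1)
K′′(t) = 10/(4*t^2 - 4*t + 1)
K′′′(t) = -40/(8*t^3 - 12*t^2 + 6*t - 1)
K′′′′(t) = 240/(16*t^4 - 32*t^3 + 24*t^2 - 8*t + 1)
K′′′′′(t) = -1920/(32*t^5 - 80*t^4 + 80*t^3 - 40*t^2 + 10*t - 1)

κ_5 = K′′′′′(0) = 1920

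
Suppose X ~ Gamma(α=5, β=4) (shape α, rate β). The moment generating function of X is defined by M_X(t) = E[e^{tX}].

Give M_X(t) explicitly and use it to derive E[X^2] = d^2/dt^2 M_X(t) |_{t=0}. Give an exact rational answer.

E[X^2] = D^2[M](0) = 15/8

M_X(t) = 1024/(4 - t)^5
D^2[M](t) = -30720/(t^7 - 28*t^6 + 336*t^5 - 2240*t^4 + 8960*t^3 - 21504*t^2 + 28672*t - 16384)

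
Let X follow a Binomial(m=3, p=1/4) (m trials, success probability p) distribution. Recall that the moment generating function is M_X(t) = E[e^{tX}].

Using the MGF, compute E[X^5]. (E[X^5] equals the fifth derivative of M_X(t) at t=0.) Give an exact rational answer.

M_X(t) = (e^(t)/4 + 3/4)^3
M^(5)(t) = 243*e^(3*t)/64 + 9*e^(2*t)/2 + 27*e^(t)/64

E[X^5] = M^(5)(0) = 279/32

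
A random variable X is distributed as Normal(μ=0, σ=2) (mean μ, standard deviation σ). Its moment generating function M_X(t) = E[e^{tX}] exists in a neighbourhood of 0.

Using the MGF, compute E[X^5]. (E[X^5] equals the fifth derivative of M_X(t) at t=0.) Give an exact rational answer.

M_X(t) = e^(2*t^2)
M^(5)(t) = 1024*t^5*e^(2*t^2) + 2560*t^3*e^(2*t^2) + 960*t*e^(2*t^2)

E[X^5] = M^(5)(0) = 0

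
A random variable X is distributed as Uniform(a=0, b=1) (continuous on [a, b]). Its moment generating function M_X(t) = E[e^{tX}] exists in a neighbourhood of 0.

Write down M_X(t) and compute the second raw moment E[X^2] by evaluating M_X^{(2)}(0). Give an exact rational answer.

E[X^2] = D^2[M](0) = 1/3

M_X(t) = (e^(t) - 1)/t
D^2[M](t) = (t^2*e^(t) - 2*t*e^(t) + 2*e^(t) - 2)/t^3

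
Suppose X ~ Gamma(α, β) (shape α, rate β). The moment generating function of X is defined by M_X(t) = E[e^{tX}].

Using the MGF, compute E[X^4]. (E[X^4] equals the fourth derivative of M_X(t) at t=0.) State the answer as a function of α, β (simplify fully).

E[X^4] = M^(4)(0) = α*(α^3 + 6*α^2 + 11*α + 6)/β^4

M_X(t) = (β/(β - t))^α
M^(4)(t) = (α^4*β^α*(1/(β - t))^α + 6*α^3*β^α*(1/(β - t))^α + 11*α^2*β^α*(1/(β - t))^α + 6*α*β^α*(1/(β - t))^α)/(β^4 - 4*β^3*t + 6*β^2*t^2 - 4*β*t^3 + t^4)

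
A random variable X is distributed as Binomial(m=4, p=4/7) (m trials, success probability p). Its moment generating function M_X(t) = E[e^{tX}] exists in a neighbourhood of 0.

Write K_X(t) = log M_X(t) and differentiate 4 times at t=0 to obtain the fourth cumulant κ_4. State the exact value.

κ_4 = d^4K/dt^4 |_{t=0} = -1104/2401

M_X(t) = (4*e^(t)/7 + 3/7)^4
K_X(t) = log M_X(t) = 4*log(4*e^(t)/7 + 3/7)
dK/dt = 16*e^(t)/(4*e^(t) + 3)
d^2K/dt^2 = 48*e^(t)/(16*e^(2*t) + 24*e^(t) + 9)
d^3K/dt^3 = (-192*e^(2*t) + 144*e^(t))/(64*e^(3*t) + 144*e^(2*t) + 108*e^(t) + 27)
d^4K/dt^4 = (768*e^(3*t) - 2304*e^(2*t) + 432*e^(t))/(256*e^(4*t) + 768*e^(3*t) + 864*e^(2*t) + 432*e^(t) + 81)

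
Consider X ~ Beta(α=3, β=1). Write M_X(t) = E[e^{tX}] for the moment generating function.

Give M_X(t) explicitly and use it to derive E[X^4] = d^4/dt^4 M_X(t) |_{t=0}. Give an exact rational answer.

E[X^4] = M^(4)(0) = 3/7

M_X(t) = ₁F₁(3; 4; t)
M^(4)(t) = 3*₁F₁(7; 8; t)/7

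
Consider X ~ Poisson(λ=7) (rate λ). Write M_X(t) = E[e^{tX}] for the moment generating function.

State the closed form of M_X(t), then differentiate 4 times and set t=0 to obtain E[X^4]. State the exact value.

E[X^4] = D^4[M](0) = 4809

M_X(t) = e^(7*e^(t) - 7)
D^4[M](t) = (2401*e^(4*t)*e^(7*e^(t)) + 2058*e^(3*t)*e^(7*e^(t)) + 343*e^(2*t)*e^(7*e^(t)) + 7*e^(t)*e^(7*e^(t)))*e^(-7)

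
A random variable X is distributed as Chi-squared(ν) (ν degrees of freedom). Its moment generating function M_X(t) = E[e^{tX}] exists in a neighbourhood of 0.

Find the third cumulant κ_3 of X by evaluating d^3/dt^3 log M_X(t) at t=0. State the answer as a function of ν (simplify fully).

κ_3 = d^3K/dt^3 |_{t=0} = 8*ν

M_X(t) = (1 - 2*t)^(-ν/2)
K_X(t) = log M_X(t) = -ν*log(1 - 2*t)/2
dK/dt = -ν/(2*t - 1)
d^2K/dt^2 = 2*ν/(4*t^2 - 4*t + 1)
d^3K/dt^3 = -8*ν/(8*t^3 - 12*t^2 + 6*t - 1)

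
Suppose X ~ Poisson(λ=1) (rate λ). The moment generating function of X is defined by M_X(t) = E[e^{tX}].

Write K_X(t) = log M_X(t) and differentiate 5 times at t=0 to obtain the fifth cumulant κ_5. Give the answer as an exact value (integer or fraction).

κ_5 = K^(5)(0) = 1

M_X(t) = e^(e^(t) - 1)
K_X(t) = log M_X(t) = e^(t) - 1
K^(5)(t) = e^(t)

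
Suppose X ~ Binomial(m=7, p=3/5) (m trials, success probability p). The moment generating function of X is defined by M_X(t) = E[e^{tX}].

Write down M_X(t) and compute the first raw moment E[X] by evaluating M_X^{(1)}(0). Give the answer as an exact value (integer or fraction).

M_X(t) = (3*e^(t)/5 + 2/5)^7
D[M](t) = 15309*e^(7*t)/78125 + 61236*e^(6*t)/78125 + 20412*e^(5*t)/15625 + 18144*e^(4*t)/15625 + 9072*e^(3*t)/15625 + 12096*e^(2*t)/78125 + 1344*e^(t)/78125

E[X] = D[M](0) = 21/5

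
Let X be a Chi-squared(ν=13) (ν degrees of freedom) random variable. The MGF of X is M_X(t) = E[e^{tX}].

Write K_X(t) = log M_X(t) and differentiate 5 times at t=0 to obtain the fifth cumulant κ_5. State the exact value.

κ_5 = K^(5)(0) = 4992

M_X(t) = (1 - 2*t)^(-13/2)
K_X(t) = log M_X(t) = -13*log(1 - 2*t)/2
K^(5)(t) = -4992/(32*t^5 - 80*t^4 + 80*t^3 - 40*t^2 + 10*t - 1)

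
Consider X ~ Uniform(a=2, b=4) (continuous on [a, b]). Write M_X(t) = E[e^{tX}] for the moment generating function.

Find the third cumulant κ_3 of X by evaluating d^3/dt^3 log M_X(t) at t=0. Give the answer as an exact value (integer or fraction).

M_X(t) = (e^(4*t) - e^(2*t))/(2*t)
K_X(t) = log M_X(t) = -log(t) + log(e^(4*t) - e^(2*t)) - log(2)
dK/dt = (4*t*e^(2*t) - 2*t - e^(2*t) + 1)/(t*e^(2*t) - t)
d^2K/dt^2 = (-4*t^2*e^(2*t) + e^(4*t) - 2*e^(2*t) + 1)/(t^2*e^(4*t) - 2*t^2*e^(2*t) + t^2)
d^3K/dt^3 = (8*t^3*e^(4*t) + 8*t^3*e^(2*t) - 2*e^(6*t) + 6*e^(4*t) - 6*e^(2*t) + 2)/(t^3*e^(6*t) - 3*t^3*e^(4*t) + 3*t^3*e^(2*t) - t^3)

κ_3 = d^3K/dt^3 |_{t=0} = 0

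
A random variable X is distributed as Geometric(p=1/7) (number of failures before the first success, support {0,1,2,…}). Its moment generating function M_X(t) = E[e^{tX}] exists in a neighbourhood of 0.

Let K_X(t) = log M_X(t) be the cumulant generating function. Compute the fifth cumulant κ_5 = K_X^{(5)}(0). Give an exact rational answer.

κ_5 = d^5K/dt^5 |_{t=0} = 275730

M_X(t) = 1/(7*(1 - 6*e^(t)/7))
K_X(t) = log M_X(t) = -log(1 - 6*e^(t)/7) - log(7)
dK/dt = -6*e^(t)/(6*e^(t) - 7)
d^2K/dt^2 = 42*e^(t)/(36*e^(2*t) - 84*e^(t) + 49)
d^3K/dt^3 = (-252*e^(2*t) - 294*e^(t))/(216*e^(3*t) - 756*e^(2*t) + 882*e^(t) - 343)
d^4K/dt^4 = (1512*e^(3*t) + 7056*e^(2*t) + 2058*e^(t))/(1296*e^(4*t) - 6048*e^(3*t) + 10584*e^(2*t) - 8232*e^(t) + 2401)
d^5K/dt^5 = (-9072*e^(4*t) - 116424*e^(3*t) - 135828*e^(2*t) - 14406*e^(t))/(7776*e^(5*t) - 45360*e^(4*t) + 105840*e^(3*t) - 123480*e^(2*t) + 72030*e^(t) - 16807)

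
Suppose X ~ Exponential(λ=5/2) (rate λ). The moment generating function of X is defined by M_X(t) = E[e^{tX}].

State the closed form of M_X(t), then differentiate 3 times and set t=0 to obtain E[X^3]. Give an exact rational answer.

E[X^3] = d^3M/dt^3 |_{t=0} = 48/125

M_X(t) = 5/(2*(5/2 - t))
dM/dt = 10/(4*t^2 - 20*t + 25)
d^2M/dt^2 = -40/(8*t^3 - 60*t^2 + 150*t - 125)
d^3M/dt^3 = 240/(16*t^4 - 160*t^3 + 600*t^2 - 1000*t + 625)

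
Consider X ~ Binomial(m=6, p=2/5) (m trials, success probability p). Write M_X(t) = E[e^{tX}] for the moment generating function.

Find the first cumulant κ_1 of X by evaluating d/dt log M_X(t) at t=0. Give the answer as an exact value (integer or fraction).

κ_1 = dK/dt |_{t=0} = 12/5

M_X(t) = (2*e^(t)/5 + 3/5)^6
K_X(t) = log M_X(t) = 6*log(2*e^(t)/5 + 3/5)
dK/dt = 12*e^(t)/(2*e^(t) + 3)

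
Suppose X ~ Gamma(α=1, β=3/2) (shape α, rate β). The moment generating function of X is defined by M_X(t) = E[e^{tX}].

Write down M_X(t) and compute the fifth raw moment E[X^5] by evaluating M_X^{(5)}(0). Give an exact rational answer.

E[X^5] = d^5M/dt^5 |_{t=0} = 1280/81

M_X(t) = 3/(2*(3/2 - t))
dM/dt = 6/(4*t^2 - 12*t + 9)
d^2M/dt^2 = -24/(8*t^3 - 36*t^2 + 54*t - 27)
d^3M/dt^3 = 144/(16*t^4 - 96*t^3 + 216*t^2 - 216*t + 81)
d^4M/dt^4 = -1152/(32*t^5 - 240*t^4 + 720*t^3 - 1080*t^2 + 810*t - 243)
d^5M/dt^5 = 11520/(64*t^6 - 576*t^5 + 2160*t^4 - 4320*t^3 + 4860*t^2 - 2916*t + 729)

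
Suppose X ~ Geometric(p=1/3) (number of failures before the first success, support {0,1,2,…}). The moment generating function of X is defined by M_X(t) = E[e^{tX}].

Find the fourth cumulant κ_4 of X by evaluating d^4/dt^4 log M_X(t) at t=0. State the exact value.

M_X(t) = 1/(3*(1 - 2*e^(t)/3))
K_X(t) = log M_X(t) = -log(1 - 2*e^(t)/3) - log(3)
dK/dt = -2*e^(t)/(2*e^(t) - 3)
d^2K/dt^2 = 6*e^(t)/(4*e^(2*t) - 12*e^(t) + 9)
d^3K/dt^3 = (-12*e^(2*t) - 18*e^(t))/(8*e^(3*t) - 36*e^(2*t) + 54*e^(t) - 27)
d^4K/dt^4 = (24*e^(3*t) + 144*e^(2*t) + 54*e^(t))/(16*e^(4*t) - 96*e^(3*t) + 216*e^(2*t) - 216*e^(t) + 81)

κ_4 = d^4K/dt^4 |_{t=0} = 222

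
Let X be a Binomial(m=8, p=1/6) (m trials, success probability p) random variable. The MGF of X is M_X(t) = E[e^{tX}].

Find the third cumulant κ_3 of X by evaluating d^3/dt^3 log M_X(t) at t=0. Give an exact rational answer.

M_X(t) = (e^(t)/6 + 5/6)^8
K_X(t) = log M_X(t) = 8*log(e^(t)/6 + 5/6)
K^(3)(t) = (-40*e^(2*t) + 200*e^(t))/(e^(3*t) + 15*e^(2*t) + 75*e^(t) + 125)

κ_3 = K^(3)(0) = 20/27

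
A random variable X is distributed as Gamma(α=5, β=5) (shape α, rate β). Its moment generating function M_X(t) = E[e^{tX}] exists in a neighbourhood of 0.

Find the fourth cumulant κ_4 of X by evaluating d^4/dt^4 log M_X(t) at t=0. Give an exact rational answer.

κ_4 = D^4[K](0) = 6/125

M_X(t) = 3125/(5 - t)^5
K_X(t) = log M_X(t) = -5*log(5 - t) + 5*log(5)
D^4[K](t) = 30/(t^4 - 20*t^3 + 150*t^2 - 500*t + 625)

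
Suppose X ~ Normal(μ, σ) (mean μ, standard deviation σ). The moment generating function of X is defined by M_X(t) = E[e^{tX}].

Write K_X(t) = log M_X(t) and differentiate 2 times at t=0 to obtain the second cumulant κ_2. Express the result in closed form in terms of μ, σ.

κ_2 = D^2[K](0) = σ^2

M_X(t) = e^(μ*t + σ^2*t^2/2)
K_X(t) = log M_X(t) = μ*t + σ^2*t^2/2
D^2[K](t) = σ^2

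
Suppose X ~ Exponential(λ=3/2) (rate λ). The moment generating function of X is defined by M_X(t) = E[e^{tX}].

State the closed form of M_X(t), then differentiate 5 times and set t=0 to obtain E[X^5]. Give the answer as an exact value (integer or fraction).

E[X^5] = M^(5)(0) = 1280/81

M_X(t) = 3/(2*(3/2 - t))
M^(5)(t) = 11520/(64*t^6 - 576*t^5 + 2160*t^4 - 4320*t^3 + 4860*t^2 - 2916*t + 729)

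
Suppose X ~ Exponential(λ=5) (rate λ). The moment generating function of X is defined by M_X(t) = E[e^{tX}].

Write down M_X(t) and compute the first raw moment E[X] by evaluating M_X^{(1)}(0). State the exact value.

M_X(t) = 5/(5 - t)
M^(1)(t) = 5/(t^2 - 10*t + 25)

E[X] = M^(1)(0) = 1/5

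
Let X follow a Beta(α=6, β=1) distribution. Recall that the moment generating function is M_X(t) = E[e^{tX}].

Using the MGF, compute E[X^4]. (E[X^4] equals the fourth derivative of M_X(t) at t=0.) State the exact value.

M_X(t) = ₁F₁(6; 7; t)
M^(4)(t) = 3*₁F₁(10; 11; t)/5

E[X^4] = M^(4)(0) = 3/5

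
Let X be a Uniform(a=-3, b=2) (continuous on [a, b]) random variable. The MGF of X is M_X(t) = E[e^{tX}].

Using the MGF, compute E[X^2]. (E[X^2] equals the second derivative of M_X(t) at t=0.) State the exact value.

E[X^2] = M^(2)(0) = 7/3

M_X(t) = (e^(2*t) - e^(-3*t))/(5*t)
M^(2)(t) = (4*t^2*e^(5*t) - 9*t^2 - 4*t*e^(5*t) - 6*t + 2*e^(5*t) - 2)*e^(-3*t)/(5*t^3)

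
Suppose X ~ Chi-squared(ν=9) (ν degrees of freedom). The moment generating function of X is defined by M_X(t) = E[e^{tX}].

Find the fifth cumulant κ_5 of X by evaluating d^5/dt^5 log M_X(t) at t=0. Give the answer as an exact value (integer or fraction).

κ_5 = K^(5)(0) = 3456

M_X(t) = (1 - 2*t)^(-9/2)
K_X(t) = log M_X(t) = -9*log(1 - 2*t)/2
K^(5)(t) = -3456/(32*t^5 - 80*t^4 + 80*t^3 - 40*t^2 + 10*t - 1)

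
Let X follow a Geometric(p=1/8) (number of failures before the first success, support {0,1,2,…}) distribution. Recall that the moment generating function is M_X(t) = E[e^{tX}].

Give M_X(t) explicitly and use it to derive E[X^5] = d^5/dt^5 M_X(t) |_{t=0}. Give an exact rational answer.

M_X(t) = 1/(8*(1 - 7*e^(t)/8))

E[X^5] = D^5[M](0) = 2646007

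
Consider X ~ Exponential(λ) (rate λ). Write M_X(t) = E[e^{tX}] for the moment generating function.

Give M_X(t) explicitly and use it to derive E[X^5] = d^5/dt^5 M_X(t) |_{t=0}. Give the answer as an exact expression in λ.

E[X^5] = M′′′′′(0) = 120/λ^5

M_X(t) = λ/(λ - t)
M′(t) = λ/(λ^2 - 2*λ*t + t^2)
M′′(t) = -2*λ/(-λ^3 + 3*λ^2*t - 3*λ*t^2 + t^3)
M′′′(t) = 6*λ/(λ^4 - 4*λ^3*t + 6*λ^2*t^2 - 4*λ*t^3 + t^4)
M′′′′(t) = -24*λ/(-λ^5 + 5*λ^4*t - 10*λ^3*t^2 + 10*λ^2*t^3 - 5*λ*t^4 + t^5)
M′′′′′(t) = 120*λ/(λ^6 - 6*λ^5*t + 15*λ^4*t^2 - 20*λ^3*t^3 + 15*λ^2*t^4 - 6*λ*t^5 + t^6)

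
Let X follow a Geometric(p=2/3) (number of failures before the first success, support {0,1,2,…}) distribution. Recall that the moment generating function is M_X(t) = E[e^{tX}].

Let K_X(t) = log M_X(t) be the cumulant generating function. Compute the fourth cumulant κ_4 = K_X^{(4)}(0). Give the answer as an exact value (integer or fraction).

κ_4 = d^4K/dt^4 |_{t=0} = 33/8

M_X(t) = 2/(3*(1 - e^(t)/3))
K_X(t) = log M_X(t) = -log(1 - e^(t)/3) - log(3) + log(2)
dK/dt = -e^(t)/(e^(t) - 3)
d^2K/dt^2 = 3*e^(t)/(e^(2*t) - 6*e^(t) + 9)
d^3K/dt^3 = (-3*e^(2*t) - 9*e^(t))/(e^(3*t) - 9*e^(2*t) + 27*e^(t) - 27)
d^4K/dt^4 = (3*e^(3*t) + 36*e^(2*t) + 27*e^(t))/(e^(4*t) - 12*e^(3*t) + 54*e^(2*t) - 108*e^(t) + 81)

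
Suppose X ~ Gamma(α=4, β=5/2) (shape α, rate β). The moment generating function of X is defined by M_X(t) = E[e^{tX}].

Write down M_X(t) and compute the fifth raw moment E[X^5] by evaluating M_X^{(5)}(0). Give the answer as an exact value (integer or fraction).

M_X(t) = 625/(16*(5/2 - t)^4)
M′(t) = -5000/(32*t^5 - 400*t^4 + 2000*t^3 - 5000*t^2 + 6250*t - 3125)
M′′(t) = 50000/(64*t^6 - 960*t^5 + 6000*t^4 - 20000*t^3 + 37500*t^2 - 37500*t + 15625)
M′′′(t) = -600000/(128*t^7 - 2240*t^6 + 16800*t^5 - 70000*t^4 + 175000*t^3 - 262500*t^2 + 218750*t - 78125)
M′′′′(t) = 8400000/(256*t^8 - 5120*t^7 + 44800*t^6 - 224000*t^5 + 700000*t^4 - 1400000*t^3 + 1750000*t^2 - 1250000*t + 390625)
M′′′′′(t) = -134400000/(512*t^9 - 11520*t^8 + 115200*t^7 - 672000*t^6 + 2520000*t^5 - 6300000*t^4 + 10500000*t^3 - 11250000*t^2 + 7031250*t - 1953125)

E[X^5] = M′′′′′(0) = 43008/625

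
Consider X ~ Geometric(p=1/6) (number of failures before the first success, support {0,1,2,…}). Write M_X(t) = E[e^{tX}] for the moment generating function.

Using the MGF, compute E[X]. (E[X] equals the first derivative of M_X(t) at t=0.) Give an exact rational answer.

M_X(t) = 1/(6*(1 - 5*e^(t)/6))
D[M](t) = 5*e^(t)/(25*e^(2*t) - 60*e^(t) + 36)

E[X] = D[M](0) = 5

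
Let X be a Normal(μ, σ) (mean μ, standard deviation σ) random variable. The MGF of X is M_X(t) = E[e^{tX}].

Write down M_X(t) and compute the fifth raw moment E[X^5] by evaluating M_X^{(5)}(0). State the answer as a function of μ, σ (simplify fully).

E[X^5] = M′′′′′(0) = μ*(μ^4 + 10*μ^2*σ^2 + 15*σ^4)

M_X(t) = e^(μ*t + σ^2*t^2/2)
M′(t) = μ*e^(μ*t)*e^(σ^2*t^2/2) + σ^2*t*e^(μ*t)*e^(σ^2*t^2/2)
M′′(t) = μ^2*e^(μ*t)*e^(σ^2*t^2/2) + 2*μ*σ^2*t*e^(μ*t)*e^(σ^2*t^2/2) + σ^4*t^2*e^(μ*t)*e^(σ^2*t^2/2) + σ^2*e^(μ*t)*e^(σ^2*t^2/2)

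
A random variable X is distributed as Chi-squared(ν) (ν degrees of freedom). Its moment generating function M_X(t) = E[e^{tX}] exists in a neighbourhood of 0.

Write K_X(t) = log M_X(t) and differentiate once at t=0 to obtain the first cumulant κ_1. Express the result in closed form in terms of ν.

M_X(t) = (1 - 2*t)^(-ν/2)
K_X(t) = log M_X(t) = -ν*log(1 - 2*t)/2
K′(t) = -ν/(2*t - 1)

κ_1 = K′(0) = ν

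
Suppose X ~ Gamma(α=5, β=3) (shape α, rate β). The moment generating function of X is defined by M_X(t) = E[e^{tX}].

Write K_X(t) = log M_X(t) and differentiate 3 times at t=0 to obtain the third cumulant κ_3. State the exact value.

M_X(t) = 243/(3 - t)^5
K_X(t) = log M_X(t) = -5*log(3 - t) + 5*log(3)
dK/dt = -5/(t - 3)
d^2K/dt^2 = 5/(t^2 - 6*t + 9)
d^3K/dt^3 = -10/(t^3 - 9*t^2 + 27*t - 27)

κ_3 = d^3K/dt^3 |_{t=0} = 10/27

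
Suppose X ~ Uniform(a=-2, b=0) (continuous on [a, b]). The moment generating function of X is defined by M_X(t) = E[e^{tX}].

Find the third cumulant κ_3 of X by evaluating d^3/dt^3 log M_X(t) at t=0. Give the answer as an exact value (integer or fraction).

M_X(t) = (1 - e^(-2*t))/(2*t)
K_X(t) = log M_X(t) = -log(t) + log(1 - e^(-2*t)) - log(2)
dK/dt = (2*t - e^(2*t) + 1)/(t*e^(2*t) - t)
d^2K/dt^2 = (-4*t^2*e^(2*t) + e^(4*t) - 2*e^(2*t) + 1)/(t^2*e^(4*t) - 2*t^2*e^(2*t) + t^2)
d^3K/dt^3 = (8*t^3*e^(4*t) + 8*t^3*e^(2*t) - 2*e^(6*t) + 6*e^(4*t) - 6*e^(2*t) + 2)/(t^3*e^(6*t) - 3*t^3*e^(4*t) + 3*t^3*e^(2*t) - t^3)

κ_3 = d^3K/dt^3 |_{t=0} = 0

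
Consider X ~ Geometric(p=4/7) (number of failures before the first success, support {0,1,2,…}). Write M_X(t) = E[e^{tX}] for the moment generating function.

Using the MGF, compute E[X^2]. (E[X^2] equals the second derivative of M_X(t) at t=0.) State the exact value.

M_X(t) = 4/(7*(1 - 3*e^(t)/7))
D^2[M](t) = (-36*e^(2*t) - 84*e^(t))/(27*e^(3*t) - 189*e^(2*t) + 441*e^(t) - 343)

E[X^2] = D^2[M](0) = 15/8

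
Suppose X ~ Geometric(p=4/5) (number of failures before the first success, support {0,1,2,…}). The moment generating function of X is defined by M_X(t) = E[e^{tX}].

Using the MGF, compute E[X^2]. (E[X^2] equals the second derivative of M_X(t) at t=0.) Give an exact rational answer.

E[X^2] = M^(2)(0) = 3/8

M_X(t) = 4/(5*(1 - e^(t)/5))
M^(2)(t) = (-4*e^(2*t) - 20*e^(t))/(e^(3*t) - 15*e^(2*t) + 75*e^(t) - 125)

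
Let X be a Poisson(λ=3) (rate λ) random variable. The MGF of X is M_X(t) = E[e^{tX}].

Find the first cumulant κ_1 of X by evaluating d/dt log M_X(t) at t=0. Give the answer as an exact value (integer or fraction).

M_X(t) = e^(3*e^(t) - 3)
K_X(t) = log M_X(t) = 3*e^(t) - 3
K′(t) = 3*e^(t)

κ_1 = K′(0) = 3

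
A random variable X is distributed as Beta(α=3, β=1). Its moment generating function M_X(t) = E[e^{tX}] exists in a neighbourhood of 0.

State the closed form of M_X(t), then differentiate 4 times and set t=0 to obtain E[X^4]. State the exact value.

M_X(t) = ₁F₁(3; 4; t)
D^4[M](t) = 3*₁F₁(7; 8; t)/7

E[X^4] = D^4[M](0) = 3/7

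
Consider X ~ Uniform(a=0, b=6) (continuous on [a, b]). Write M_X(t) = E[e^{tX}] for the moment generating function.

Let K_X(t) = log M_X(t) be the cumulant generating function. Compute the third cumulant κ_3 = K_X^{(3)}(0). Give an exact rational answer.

M_X(t) = (e^(6*t) - 1)/(6*t)
K_X(t) = log M_X(t) = -log(t) + log(e^(6*t) - 1) - log(6)
dK/dt = (6*t*e^(6*t) - e^(6*t) + 1)/(t*e^(6*t) - t)
d^2K/dt^2 = (-36*t^2*e^(6*t) + e^(12*t) - 2*e^(6*t) + 1)/(t^2*e^(12*t) - 2*t^2*e^(6*t) + t^2)
d^3K/dt^3 = (216*t^3*e^(12*t) + 216*t^3*e^(6*t) - 2*e^(18*t) + 6*e^(12*t) - 6*e^(6*t) + 2)/(t^3*e^(18*t) - 3*t^3*e^(12*t) + 3*t^3*e^(6*t) - t^3)

κ_3 = d^3K/dt^3 |_{t=0} = 0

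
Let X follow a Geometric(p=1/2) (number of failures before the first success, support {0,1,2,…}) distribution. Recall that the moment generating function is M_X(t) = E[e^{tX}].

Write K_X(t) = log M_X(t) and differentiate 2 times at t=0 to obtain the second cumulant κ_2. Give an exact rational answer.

κ_2 = K′′(0) = 2

M_X(t) = 1/(2*(1 - e^(t)/2))
K_X(t) = log M_X(t) = -log(1 - e^(t)/2) - log(2)
K′(t) = -e^(t)/(e^(t) - 2)
K′′(t) = 2*e^(t)/(e^(2*t) - 4*e^(t) + 4)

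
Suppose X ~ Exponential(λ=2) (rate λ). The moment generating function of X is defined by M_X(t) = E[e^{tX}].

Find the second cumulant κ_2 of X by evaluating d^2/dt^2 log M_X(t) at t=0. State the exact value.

M_X(t) = 2/(2 - t)
K_X(t) = log M_X(t) = -log(2 - t) + log(2)
dK/dt = -1/(t - 2)
d^2K/dt^2 = 1/(t^2 - 4*t + 4)

κ_2 = d^2K/dt^2 |_{t=0} = 1/4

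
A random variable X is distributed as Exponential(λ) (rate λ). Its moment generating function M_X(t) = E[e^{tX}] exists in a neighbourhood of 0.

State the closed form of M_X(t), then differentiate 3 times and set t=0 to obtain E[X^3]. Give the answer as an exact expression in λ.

E[X^3] = d^3M/dt^3 |_{t=0} = 6/λ^3

M_X(t) = λ/(λ - t)
dM/dt = λ/(λ^2 - 2*λ*t + t^2)
d^2M/dt^2 = -2*λ/(-λ^3 + 3*λ^2*t - 3*λ*t^2 + t^3)
d^3M/dt^3 = 6*λ/(λ^4 - 4*λ^3*t + 6*λ^2*t^2 - 4*λ*t^3 + t^4)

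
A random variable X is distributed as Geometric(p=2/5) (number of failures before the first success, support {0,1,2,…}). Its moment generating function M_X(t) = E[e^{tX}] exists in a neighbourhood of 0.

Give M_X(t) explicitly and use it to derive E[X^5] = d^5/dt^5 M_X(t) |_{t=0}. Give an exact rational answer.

M_X(t) = 2/(5*(1 - 3*e^(t)/5))

E[X^5] = D^5[M](0) = 5403/2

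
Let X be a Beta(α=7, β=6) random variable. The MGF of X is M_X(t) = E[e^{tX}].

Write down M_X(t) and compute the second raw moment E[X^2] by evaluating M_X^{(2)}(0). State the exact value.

E[X^2] = D^2[M](0) = 4/13

M_X(t) = ₁F₁(7; 13; t)
D^2[M](t) = 4*₁F₁(9; 15; t)/13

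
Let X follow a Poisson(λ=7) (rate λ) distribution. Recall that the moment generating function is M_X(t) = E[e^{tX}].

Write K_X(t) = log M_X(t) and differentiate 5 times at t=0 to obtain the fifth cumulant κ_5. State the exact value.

M_X(t) = e^(7*e^(t) - 7)
K_X(t) = log M_X(t) = 7*e^(t) - 7
K′(t) = 7*e^(t)
K′′(t) = 7*e^(t)
K′′′(t) = 7*e^(t)
K′′′′(t) = 7*e^(t)
K′′′′′(t) = 7*e^(t)

κ_5 = K′′′′′(0) = 7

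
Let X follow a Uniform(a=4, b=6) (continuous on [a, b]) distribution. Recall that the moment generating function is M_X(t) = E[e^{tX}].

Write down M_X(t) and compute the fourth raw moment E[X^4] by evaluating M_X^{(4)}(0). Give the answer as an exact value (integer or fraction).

M_X(t) = (e^(6*t) - e^(4*t))/(2*t)

E[X^4] = M^(4)(0) = 3376/5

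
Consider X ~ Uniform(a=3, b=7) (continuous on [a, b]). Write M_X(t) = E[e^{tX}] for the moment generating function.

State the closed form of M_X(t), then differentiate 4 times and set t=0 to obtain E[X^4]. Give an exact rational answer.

E[X^4] = D^4[M](0) = 4141/5

M_X(t) = (e^(7*t) - e^(3*t))/(4*t)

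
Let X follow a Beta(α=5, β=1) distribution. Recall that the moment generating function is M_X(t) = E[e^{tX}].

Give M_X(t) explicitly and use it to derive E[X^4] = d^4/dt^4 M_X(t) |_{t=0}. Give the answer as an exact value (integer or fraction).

M_X(t) = ₁F₁(5; 6; t)
D^4[M](t) = 5*₁F₁(9; 10; t)/9

E[X^4] = D^4[M](0) = 5/9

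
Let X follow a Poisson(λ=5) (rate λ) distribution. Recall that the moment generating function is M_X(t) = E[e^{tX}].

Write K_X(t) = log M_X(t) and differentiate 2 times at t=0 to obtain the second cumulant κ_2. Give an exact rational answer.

κ_2 = D^2[K](0) = 5

M_X(t) = e^(5*e^(t) - 5)
K_X(t) = log M_X(t) = 5*e^(t) - 5
D^2[K](t) = 5*e^(t)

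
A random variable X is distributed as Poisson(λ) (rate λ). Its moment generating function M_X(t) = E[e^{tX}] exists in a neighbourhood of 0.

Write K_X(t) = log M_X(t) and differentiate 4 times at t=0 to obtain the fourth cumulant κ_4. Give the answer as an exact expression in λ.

κ_4 = d^4K/dt^4 |_{t=0} = λ

M_X(t) = e^(λ*(e^(t) - 1))
K_X(t) = log M_X(t) = λ*(e^(t) - 1)
dK/dt = λ*e^(t)
d^2K/dt^2 = λ*e^(t)
d^3K/dt^3 = λ*e^(t)
d^4K/dt^4 = λ*e^(t)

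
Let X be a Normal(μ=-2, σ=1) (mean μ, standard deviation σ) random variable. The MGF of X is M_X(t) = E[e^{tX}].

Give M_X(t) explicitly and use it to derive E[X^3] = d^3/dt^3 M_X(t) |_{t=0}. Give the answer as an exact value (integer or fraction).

E[X^3] = D^3[M](0) = -14

M_X(t) = e^(t^2/2 - 2*t)
D^3[M](t) = (t^3*e^(t^2/2) - 6*t^2*e^(t^2/2) + 15*t*e^(t^2/2) - 14*e^(t^2/2))*e^(-2*t)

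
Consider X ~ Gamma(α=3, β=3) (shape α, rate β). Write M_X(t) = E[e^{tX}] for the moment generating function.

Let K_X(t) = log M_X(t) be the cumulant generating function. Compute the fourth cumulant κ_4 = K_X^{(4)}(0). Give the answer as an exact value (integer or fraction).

κ_4 = K^(4)(0) = 2/9

M_X(t) = 27/(3 - t)^3
K_X(t) = log M_X(t) = -3*log(3 - t) + 3*log(3)
K^(4)(t) = 18/(t^4 - 12*t^3 + 54*t^2 - 108*t + 81)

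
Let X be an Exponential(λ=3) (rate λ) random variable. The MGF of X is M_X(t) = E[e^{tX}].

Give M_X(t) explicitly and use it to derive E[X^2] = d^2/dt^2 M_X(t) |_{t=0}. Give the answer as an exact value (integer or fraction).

E[X^2] = M′′(0) = 2/9

M_X(t) = 3/(3 - t)
M′(t) = 3/(t^2 - 6*t + 9)
M′′(t) = -6/(t^3 - 9*t^2 + 27*t - 27)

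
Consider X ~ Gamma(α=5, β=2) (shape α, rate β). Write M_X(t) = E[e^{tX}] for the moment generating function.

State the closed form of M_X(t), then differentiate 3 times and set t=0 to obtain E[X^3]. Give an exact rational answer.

E[X^3] = M^(3)(0) = 105/4

M_X(t) = 32/(2 - t)^5
M^(3)(t) = 6720/(t^8 - 16*t^7 + 112*t^6 - 448*t^5 + 1120*t^4 - 1792*t^3 + 1792*t^2 - 1024*t + 256)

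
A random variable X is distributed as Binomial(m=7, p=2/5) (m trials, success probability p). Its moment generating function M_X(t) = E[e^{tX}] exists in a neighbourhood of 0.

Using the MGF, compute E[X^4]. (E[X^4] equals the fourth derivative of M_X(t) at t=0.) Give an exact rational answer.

E[X^4] = D^4[M](0) = 18998/125

M_X(t) = (2*e^(t)/5 + 3/5)^7
D^4[M](t) = 307328*e^(7*t)/78125 + 1741824*e^(6*t)/78125 + 6048*e^(5*t)/125 + 774144*e^(4*t)/15625 + 367416*e^(3*t)/15625 + 326592*e^(2*t)/78125 + 10206*e^(t)/78125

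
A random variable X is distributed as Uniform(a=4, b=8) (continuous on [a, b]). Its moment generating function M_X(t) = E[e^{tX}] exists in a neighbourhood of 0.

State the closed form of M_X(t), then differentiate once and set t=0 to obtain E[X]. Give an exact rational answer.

M_X(t) = (e^(8*t) - e^(4*t))/(4*t)
M′(t) = (8*t*e^(8*t) - 4*t*e^(4*t) - e^(8*t) + e^(4*t))/(4*t^2)

E[X] = M′(0) = 6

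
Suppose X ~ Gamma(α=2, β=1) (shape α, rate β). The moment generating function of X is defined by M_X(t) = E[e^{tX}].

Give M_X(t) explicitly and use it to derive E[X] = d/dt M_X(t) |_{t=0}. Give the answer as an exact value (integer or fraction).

E[X] = dM/dt |_{t=0} = 2

M_X(t) = (1 - t)^(-2)
dM/dt = -2/(t^3 - 3*t^2 + 3*t - 1)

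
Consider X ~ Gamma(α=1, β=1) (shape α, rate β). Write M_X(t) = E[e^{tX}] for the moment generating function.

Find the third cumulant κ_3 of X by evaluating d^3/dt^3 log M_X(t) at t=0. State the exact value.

κ_3 = d^3K/dt^3 |_{t=0} = 2

M_X(t) = 1/(1 - t)
K_X(t) = log M_X(t) = -log(1 - t)
dK/dt = -1/(t - 1)
d^2K/dt^2 = 1/(t^2 - 2*t + 1)
d^3K/dt^3 = -2/(t^3 - 3*t^2 + 3*t - 1)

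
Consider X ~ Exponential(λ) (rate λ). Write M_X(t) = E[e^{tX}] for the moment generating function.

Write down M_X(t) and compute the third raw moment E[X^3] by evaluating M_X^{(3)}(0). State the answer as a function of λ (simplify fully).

E[X^3] = D^3[M](0) = 6/λ^3

M_X(t) = λ/(λ - t)
D^3[M](t) = 6*λ/(λ^4 - 4*λ^3*t + 6*λ^2*t^2 - 4*λ*t^3 + t^4)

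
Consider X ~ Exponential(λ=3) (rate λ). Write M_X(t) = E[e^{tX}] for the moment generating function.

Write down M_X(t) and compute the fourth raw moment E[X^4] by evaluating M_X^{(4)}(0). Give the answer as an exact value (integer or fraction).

E[X^4] = M^(4)(0) = 8/27

M_X(t) = 3/(3 - t)
M^(4)(t) = -72/(t^5 - 15*t^4 + 90*t^3 - 270*t^2 + 405*t - 243)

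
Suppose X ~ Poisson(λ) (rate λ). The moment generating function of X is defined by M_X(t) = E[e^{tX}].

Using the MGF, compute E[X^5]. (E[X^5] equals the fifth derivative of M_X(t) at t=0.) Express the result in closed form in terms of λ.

E[X^5] = D^5[M](0) = λ*(λ^4 + 10*λ^3 + 25*λ^2 + 15*λ + 1)

M_X(t) = e^(λ*(e^(t) - 1))
D^5[M](t) = (λ^5*e^(5*t)*e^(λ*e^(t)) + 10*λ^4*e^(4*t)*e^(λ*e^(t)) + 25*λ^3*e^(3*t)*e^(λ*e^(t)) + 15*λ^2*e^(2*t)*e^(λ*e^(t)) + λ*e^(t)*e^(λ*e^(t)))*e^(-λ)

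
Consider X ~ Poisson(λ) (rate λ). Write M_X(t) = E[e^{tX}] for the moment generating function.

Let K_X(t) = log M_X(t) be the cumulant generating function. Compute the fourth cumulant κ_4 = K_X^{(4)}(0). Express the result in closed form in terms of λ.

M_X(t) = e^(λ*(e^(t) - 1))
K_X(t) = log M_X(t) = λ*(e^(t) - 1)
K′(t) = λ*e^(t)
K′′(t) = λ*e^(t)
K′′′(t) = λ*e^(t)
K′′′′(t) = λ*e^(t)

κ_4 = K′′′′(0) = λ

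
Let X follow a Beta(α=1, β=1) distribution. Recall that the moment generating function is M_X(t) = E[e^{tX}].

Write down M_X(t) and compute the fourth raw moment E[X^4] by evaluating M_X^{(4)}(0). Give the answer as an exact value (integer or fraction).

E[X^4] = M^(4)(0) = 1/5

M_X(t) = ₁F₁(1; 2; t)
M^(4)(t) = ₁F₁(5; 6; t)/5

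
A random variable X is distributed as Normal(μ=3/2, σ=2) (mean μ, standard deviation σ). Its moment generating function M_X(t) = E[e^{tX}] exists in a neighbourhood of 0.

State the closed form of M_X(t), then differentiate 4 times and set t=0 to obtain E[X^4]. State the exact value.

M_X(t) = e^(2*t^2 + 3*t/2)
dM/dt = 4*t*e^(3*t/2)*e^(2*t^2) + 3*e^(3*t/2)*e^(2*t^2)/2
d^2M/dt^2 = 16*t^2*e^(3*t/2)*e^(2*t^2) + 12*t*e^(3*t/2)*e^(2*t^2) + 25*e^(3*t/2)*e^(2*t^2)/4
d^3M/dt^3 = 64*t^3*e^(3*t/2)*e^(2*t^2) + 72*t^2*e^(3*t/2)*e^(2*t^2) + 75*t*e^(3*t/2)*e^(2*t^2) + 171*e^(3*t/2)*e^(2*t^2)/8
d^4M/dt^4 = 256*t^4*e^(3*t/2)*e^(2*t^2) + 384*t^3*e^(3*t/2)*e^(2*t^2) + 600*t^2*e^(3*t/2)*e^(2*t^2) + 342*t*e^(3*t/2)*e^(2*t^2) + 1713*e^(3*t/2)*e^(2*t^2)/16

E[X^4] = d^4M/dt^4 |_{t=0} = 1713/16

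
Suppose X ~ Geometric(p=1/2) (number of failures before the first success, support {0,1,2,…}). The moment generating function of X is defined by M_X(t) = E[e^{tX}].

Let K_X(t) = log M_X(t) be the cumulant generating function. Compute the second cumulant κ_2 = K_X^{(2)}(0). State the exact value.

M_X(t) = 1/(2*(1 - e^(t)/2))
K_X(t) = log M_X(t) = -log(1 - e^(t)/2) - log(2)
K′(t) = -e^(t)/(e^(t) - 2)
K′′(t) = 2*e^(t)/(e^(2*t) - 4*e^(t) + 4)

κ_2 = K′′(0) = 2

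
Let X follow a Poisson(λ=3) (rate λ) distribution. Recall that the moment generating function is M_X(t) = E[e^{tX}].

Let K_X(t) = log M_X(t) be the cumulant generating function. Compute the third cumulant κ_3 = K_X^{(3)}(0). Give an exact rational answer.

M_X(t) = e^(3*e^(t) - 3)
K_X(t) = log M_X(t) = 3*e^(t) - 3
K^(3)(t) = 3*e^(t)

κ_3 = K^(3)(0) = 3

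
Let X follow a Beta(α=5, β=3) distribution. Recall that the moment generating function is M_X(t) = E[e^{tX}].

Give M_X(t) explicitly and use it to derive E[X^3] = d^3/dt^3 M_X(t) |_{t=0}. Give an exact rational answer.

M_X(t) = ₁F₁(5; 8; t)
dM/dt = 5*₁F₁(6; 9; t)/8
d^2M/dt^2 = 5*₁F₁(7; 10; t)/12
d^3M/dt^3 = 7*₁F₁(8; 11; t)/24

E[X^3] = d^3M/dt^3 |_{t=0} = 7/24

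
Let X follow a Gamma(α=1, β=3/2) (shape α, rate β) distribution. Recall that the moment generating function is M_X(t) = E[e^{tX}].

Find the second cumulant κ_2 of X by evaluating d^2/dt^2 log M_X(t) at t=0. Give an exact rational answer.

M_X(t) = 3/(2*(3/2 - t))
K_X(t) = log M_X(t) = -log(3/2 - t) - log(2) + log(3)
K′(t) = -2/(2*t - 3)
K′′(t) = 4/(4*t^2 - 12*t + 9)

κ_2 = K′′(0) = 4/9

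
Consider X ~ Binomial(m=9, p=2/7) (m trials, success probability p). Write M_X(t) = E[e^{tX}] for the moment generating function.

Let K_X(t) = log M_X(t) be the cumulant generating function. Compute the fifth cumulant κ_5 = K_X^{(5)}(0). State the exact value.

κ_5 = K′′′′′(0) = -19170/16807

M_X(t) = (2*e^(t)/7 + 5/7)^9
K_X(t) = log M_X(t) = 9*log(2*e^(t)/7 + 5/7)
K′(t) = 18*e^(t)/(2*e^(t) + 5)
K′′(t) = 90*e^(t)/(4*e^(2*t) + 20*e^(t) + 25)
K′′′(t) = (-180*e^(2*t) + 450*e^(t))/(8*e^(3*t) + 60*e^(2*t) + 150*e^(t) + 125)
K′′′′(t) = (360*e^(3*t) - 3600*e^(2*t) + 2250*e^(t))/(16*e^(4*t) + 160*e^(3*t) + 600*e^(2*t) + 1000*e^(t) + 625)
K′′′′′(t) = (-720*e^(4*t) + 19800*e^(3*t) - 49500*e^(2*t) + 11250*e^(t))/(32*e^(5*t) + 400*e^(4*t) + 2000*e^(3*t) + 5000*e^(2*t) + 6250*e^(t) + 3125)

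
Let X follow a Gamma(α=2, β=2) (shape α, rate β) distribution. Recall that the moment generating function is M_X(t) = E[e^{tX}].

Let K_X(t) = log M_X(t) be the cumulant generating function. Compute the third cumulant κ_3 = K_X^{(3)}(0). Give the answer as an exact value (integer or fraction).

κ_3 = K′′′(0) = 1/2

M_X(t) = 4/(2 - t)^2
K_X(t) = log M_X(t) = -2*log(2 - t) + 2*log(2)
K′(t) = -2/(t - 2)
K′′(t) = 2/(t^2 - 4*t + 4)
K′′′(t) = -4/(t^3 - 6*t^2 + 12*t - 8)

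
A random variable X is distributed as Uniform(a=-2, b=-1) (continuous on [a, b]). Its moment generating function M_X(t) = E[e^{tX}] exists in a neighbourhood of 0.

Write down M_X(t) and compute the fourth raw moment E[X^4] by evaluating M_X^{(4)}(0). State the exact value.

E[X^4] = d^4M/dt^4 |_{t=0} = 31/5

M_X(t) = (e^(-t) - e^(-2*t))/t
dM/dt = (-t*e^(t) + 2*t - e^(t) + 1)*e^(-2*t)/t^2
d^2M/dt^2 = (t^2*e^(t) - 4*t^2 + 2*t*e^(t) - 4*t + 2*e^(t) - 2)*e^(-2*t)/t^3
d^3M/dt^3 = (-t^3*e^(t) + 8*t^3 - 3*t^2*e^(t) + 12*t^2 - 6*t*e^(t) + 12*t - 6*e^(t) + 6)*e^(-2*t)/t^4
d^4M/dt^4 = (t^4*e^(t) - 16*t^4 + 4*t^3*e^(t) - 32*t^3 + 12*t^2*e^(t) - 48*t^2 + 24*t*e^(t) - 48*t + 24*e^(t) - 24)*e^(-2*t)/t^5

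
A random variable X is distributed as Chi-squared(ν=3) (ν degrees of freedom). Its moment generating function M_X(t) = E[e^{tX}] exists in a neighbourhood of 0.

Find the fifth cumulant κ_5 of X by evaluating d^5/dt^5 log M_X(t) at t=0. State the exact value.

M_X(t) = (1 - 2*t)^(-3/2)
K_X(t) = log M_X(t) = -3*log(1 - 2*t)/2
dK/dt = -3/(2*t - 1)
d^2K/dt^2 = 6/(4*t^2 - 4*t + 1)
d^3K/dt^3 = -24/(8*t^3 - 12*t^2 + 6*t - 1)
d^4K/dt^4 = 144/(16*t^4 - 32*t^3 + 24*t^2 - 8*t + 1)
d^5K/dt^5 = -1152/(32*t^5 - 80*t^4 + 80*t^3 - 40*t^2 + 10*t - 1)

κ_5 = d^5K/dt^5 |_{t=0} = 1152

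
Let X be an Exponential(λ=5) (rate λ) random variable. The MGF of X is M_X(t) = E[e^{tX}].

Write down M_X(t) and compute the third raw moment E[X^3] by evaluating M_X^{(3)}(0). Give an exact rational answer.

M_X(t) = 5/(5 - t)
M′(t) = 5/(t^2 - 10*t + 25)
M′′(t) = -10/(t^3 - 15*t^2 + 75*t - 125)
M′′′(t) = 30/(t^4 - 20*t^3 + 150*t^2 - 500*t + 625)

E[X^3] = M′′′(0) = 6/125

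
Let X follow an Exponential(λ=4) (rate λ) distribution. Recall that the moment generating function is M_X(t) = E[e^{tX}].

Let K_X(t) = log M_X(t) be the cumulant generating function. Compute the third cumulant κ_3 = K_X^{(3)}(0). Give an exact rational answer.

κ_3 = K^(3)(0) = 1/32

M_X(t) = 4/(4 - t)
K_X(t) = log M_X(t) = -log(4 - t) + 2*log(2)
K^(3)(t) = -2/(t^3 - 12*t^2 + 48*t - 64)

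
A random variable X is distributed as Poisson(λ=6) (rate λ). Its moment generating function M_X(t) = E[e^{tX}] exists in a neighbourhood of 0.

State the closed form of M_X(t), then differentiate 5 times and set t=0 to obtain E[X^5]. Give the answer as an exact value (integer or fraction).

M_X(t) = e^(6*e^(t) - 6)
dM/dt = 6*e^(-6)*e^(t)*e^(6*e^(t))
d^2M/dt^2 = (36*e^(2*t)*e^(6*e^(t)) + 6*e^(t)*e^(6*e^(t)))*e^(-6)
d^3M/dt^3 = (216*e^(3*t)*e^(6*e^(t)) + 108*e^(2*t)*e^(6*e^(t)) + 6*e^(t)*e^(6*e^(t)))*e^(-6)
d^4M/dt^4 = (1296*e^(4*t)*e^(6*e^(t)) + 1296*e^(3*t)*e^(6*e^(t)) + 252*e^(2*t)*e^(6*e^(t)) + 6*e^(t)*e^(6*e^(t)))*e^(-6)
d^5M/dt^5 = (7776*e^(5*t)*e^(6*e^(t)) + 12960*e^(4*t)*e^(6*e^(t)) + 5400*e^(3*t)*e^(6*e^(t)) + 540*e^(2*t)*e^(6*e^(t)) + 6*e^(t)*e^(6*e^(t)))*e^(-6)

E[X^5] = d^5M/dt^5 |_{t=0} = 26682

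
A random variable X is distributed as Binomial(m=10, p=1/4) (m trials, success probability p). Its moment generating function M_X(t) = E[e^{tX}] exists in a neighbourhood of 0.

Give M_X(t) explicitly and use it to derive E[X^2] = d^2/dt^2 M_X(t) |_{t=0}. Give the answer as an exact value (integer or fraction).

E[X^2] = M^(2)(0) = 65/8

M_X(t) = (e^(t)/4 + 3/4)^10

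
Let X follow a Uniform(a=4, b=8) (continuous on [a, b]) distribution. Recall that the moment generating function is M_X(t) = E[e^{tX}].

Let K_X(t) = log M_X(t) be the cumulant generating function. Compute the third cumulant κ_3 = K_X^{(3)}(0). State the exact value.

M_X(t) = (e^(8*t) - e^(4*t))/(4*t)
K_X(t) = log M_X(t) = -log(t) + log(e^(8*t) - e^(4*t)) - 2*log(2)
K′(t) = (8*t*e^(4*t) - 4*t - e^(4*t) + 1)/(t*e^(4*t) - t)
K′′(t) = (-16*t^2*e^(4*t) + e^(8*t) - 2*e^(4*t) + 1)/(t^2*e^(8*t) - 2*t^2*e^(4*t) + t^2)
K′′′(t) = (64*t^3*e^(8*t) + 64*t^3*e^(4*t) - 2*e^(12*t) + 6*e^(8*t) - 6*e^(4*t) + 2)/(t^3*e^(12*t) - 3*t^3*e^(8*t) + 3*t^3*e^(4*t) - t^3)

κ_3 = K′′′(0) = 0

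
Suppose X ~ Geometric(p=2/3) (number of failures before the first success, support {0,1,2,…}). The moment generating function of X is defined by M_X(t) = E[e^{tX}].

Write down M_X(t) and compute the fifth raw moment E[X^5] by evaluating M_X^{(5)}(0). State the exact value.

M_X(t) = 2/(3*(1 - e^(t)/3))
M′(t) = 2*e^(t)/(e^(2*t) - 6*e^(t) + 9)
M′′(t) = (-2*e^(2*t) - 6*e^(t))/(e^(3*t) - 9*e^(2*t) + 27*e^(t) - 27)
M′′′(t) = (2*e^(3*t) + 24*e^(2*t) + 18*e^(t))/(e^(4*t) - 12*e^(3*t) + 54*e^(2*t) - 108*e^(t) + 81)
M′′′′(t) = (-2*e^(4*t) - 66*e^(3*t) - 198*e^(2*t) - 54*e^(t))/(e^(5*t) - 15*e^(4*t) + 90*e^(3*t) - 270*e^(2*t) + 405*e^(t) - 243)
M′′′′′(t) = (2*e^(5*t) + 156*e^(4*t) + 1188*e^(3*t) + 1404*e^(2*t) + 162*e^(t))/(e^(6*t) - 18*e^(5*t) + 135*e^(4*t) - 540*e^(3*t) + 1215*e^(2*t) - 1458*e^(t) + 729)

E[X^5] = M′′′′′(0) = 91/2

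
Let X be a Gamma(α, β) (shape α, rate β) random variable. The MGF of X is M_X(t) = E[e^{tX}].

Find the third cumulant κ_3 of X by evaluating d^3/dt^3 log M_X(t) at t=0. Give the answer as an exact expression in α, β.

M_X(t) = (β/(β - t))^α
K_X(t) = log M_X(t) = α*(log(β) - log(β - t))
dK/dt = -α/(-β + t)
d^2K/dt^2 = α/(β^2 - 2*β*t + t^2)
d^3K/dt^3 = -2*α/(-β^3 + 3*β^2*t - 3*β*t^2 + t^3)

κ_3 = d^3K/dt^3 |_{t=0} = 2*α/β^3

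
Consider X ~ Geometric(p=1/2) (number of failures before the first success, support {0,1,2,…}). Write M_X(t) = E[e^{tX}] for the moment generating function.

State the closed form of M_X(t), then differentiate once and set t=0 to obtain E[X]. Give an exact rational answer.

E[X] = M^(1)(0) = 1

M_X(t) = 1/(2*(1 - e^(t)/2))
M^(1)(t) = e^(t)/(e^(2*t) - 4*e^(t) + 4)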